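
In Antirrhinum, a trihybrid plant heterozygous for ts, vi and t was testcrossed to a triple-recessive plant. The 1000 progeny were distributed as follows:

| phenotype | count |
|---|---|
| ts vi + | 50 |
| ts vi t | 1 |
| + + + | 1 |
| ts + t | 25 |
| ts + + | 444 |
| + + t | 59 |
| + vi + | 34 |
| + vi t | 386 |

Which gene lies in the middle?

The two most frequent reciprocal classes, ts + + and + vi t, are the parental types, so the F1 was ts + + / + vi t.
The two rarest classes, + + + and ts vi t, are the double crossovers. Comparing them with the parentals, only the ts allele has switched, so ts is the middle locus and the order is t – ts – vi.

ts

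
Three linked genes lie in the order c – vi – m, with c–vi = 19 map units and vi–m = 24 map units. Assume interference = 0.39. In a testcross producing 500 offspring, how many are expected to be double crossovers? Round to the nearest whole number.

Map distances give recombination frequencies of 0.190 and 0.240 for the two intervals.
With interference 0.39 (so coincidence = 0.61), expected double-crossover frequency = 0.190 × 0.240 × 0.61 = 0.02782.
Expected number = 0.02782 × 500 = 13.91 ≈ 14.

14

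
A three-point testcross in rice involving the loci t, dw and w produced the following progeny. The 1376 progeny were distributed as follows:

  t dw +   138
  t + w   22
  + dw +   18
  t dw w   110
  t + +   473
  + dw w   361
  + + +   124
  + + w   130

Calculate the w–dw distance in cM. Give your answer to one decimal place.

22.4 cM

The two most frequent reciprocal classes, t + + and + dw w, are the parental types, so the F1 was t + + / + dw w.
The two rarest classes, t + w and + dw +, are the double crossovers. Comparing them with the parentals, only the w allele has switched, so w is the middle locus and the order is t – w – dw.
Crossovers in the w–dw interval produce the single-crossover classes t dw + and + + w (138 + 130 = 268) plus the double crossovers (40).
RF(w–dw) = (268 + 40) / 1376 = 308/1376 = 0.2238 → 22.4 cM.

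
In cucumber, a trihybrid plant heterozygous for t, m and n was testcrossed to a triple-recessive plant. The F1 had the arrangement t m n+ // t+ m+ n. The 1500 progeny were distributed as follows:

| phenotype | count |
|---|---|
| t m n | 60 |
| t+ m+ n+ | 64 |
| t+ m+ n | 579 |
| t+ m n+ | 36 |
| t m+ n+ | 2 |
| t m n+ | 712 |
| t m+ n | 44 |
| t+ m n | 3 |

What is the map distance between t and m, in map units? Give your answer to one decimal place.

The two rarest classes, t m+ n+ and t+ m n, are the double crossovers. Comparing them with the parentals, only the m allele has switched, so m is the middle locus and the order is t – m – n.
Crossovers in the t–m interval produce the single-crossover classes t+ m n+ and t m+ n (36 + 44 = 80) plus the double crossovers (5).
RF(t–m) = (80 + 5) / 1500 = 85/1500 = 0.0567 → 5.7 map units.

5.7 map units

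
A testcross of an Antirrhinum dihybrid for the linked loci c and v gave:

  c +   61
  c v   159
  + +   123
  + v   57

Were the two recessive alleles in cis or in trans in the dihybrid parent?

cis

The two most frequent classes are + + (123) and c v (159); these are the parental (non-recombinant) types.
So the F1 carried + + on one chromosome and c v on the other — the recessive alleles are on the same chromosome (cis / coupling).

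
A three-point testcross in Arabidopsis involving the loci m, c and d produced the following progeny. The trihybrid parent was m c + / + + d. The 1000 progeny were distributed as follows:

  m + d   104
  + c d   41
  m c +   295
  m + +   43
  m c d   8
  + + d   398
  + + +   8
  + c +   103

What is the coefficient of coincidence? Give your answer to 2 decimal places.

0.72

The two rarest classes, m c d and + + +, are the double crossovers. Comparing them with the parentals, only the d allele has switched, so d is the middle locus and the order is m – d – c.
m–d: (207 + 16)/1000 = 0.2230; d–c: (84 + 16)/1000 = 0.1000.
Expected DCO frequency = 0.2230 × 0.1000 ≈ 0.02230; observed = 16/1000 ≈ 0.01600.
Coefficient of coincidence = 0.01600/0.02230 ≈ 0.72.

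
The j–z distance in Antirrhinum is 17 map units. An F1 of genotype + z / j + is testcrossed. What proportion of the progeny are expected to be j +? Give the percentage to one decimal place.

41.5%

A map distance of 17 map units corresponds to a recombination frequency of 0.170.
The F1 is + z / j +, so j + is a parental gamete class with expected frequency (1 − r)/2 = 0.830/2 = 0.4150.
That is 0.4150 = 41.5% of the progeny.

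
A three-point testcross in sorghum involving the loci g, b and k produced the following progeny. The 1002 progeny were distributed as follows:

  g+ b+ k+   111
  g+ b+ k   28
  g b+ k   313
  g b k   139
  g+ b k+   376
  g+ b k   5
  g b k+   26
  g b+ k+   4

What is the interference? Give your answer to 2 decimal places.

The two most frequent reciprocal classes, g b+ k and g+ b k+, are the parental types, so the F1 was g b+ k / g+ b k+.
The two rarest classes, g b+ k+ and g+ b k, are the double crossovers. Comparing them with the parentals, only the k allele has switched, so k is the middle locus and the order is g – k – b.
g–k: (54 + 9)/1002 = 0.0629; k–b: (250 + 9)/1002 = 0.2585.
Expected DCO frequency = 0.0629 × 0.2585 ≈ 0.01626; observed = 9/1002 ≈ 0.00898.
Coefficient of coincidence = 0.00898/0.01626 ≈ 0.55; interference = 1 − 0.55 = 0.45.

0.45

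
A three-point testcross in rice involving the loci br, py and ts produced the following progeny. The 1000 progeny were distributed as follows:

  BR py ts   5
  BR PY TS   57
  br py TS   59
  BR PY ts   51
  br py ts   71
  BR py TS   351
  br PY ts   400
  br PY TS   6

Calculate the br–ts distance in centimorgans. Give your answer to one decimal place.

12.1 centimorgans

The two most frequent reciprocal classes, br PY ts and BR py TS, are the parental types, so the F1 was br PY ts / BR py TS.
The two rarest classes, br PY TS and BR py ts, are the double crossovers. Comparing them with the parentals, only the ts allele has switched, so ts is the middle locus and the order is py – ts – br.
Crossovers in the ts–br interval produce the single-crossover classes BR PY ts and br py TS (51 + 59 = 110) plus the double crossovers (11).
RF(ts–br) = (110 + 11) / 1000 = 121/1000 = 0.1210 → 12.1 centimorgans.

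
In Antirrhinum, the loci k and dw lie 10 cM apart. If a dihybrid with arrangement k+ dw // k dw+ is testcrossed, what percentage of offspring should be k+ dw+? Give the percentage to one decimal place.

5.0%

A map distance of 10 cM corresponds to a recombination frequency of 0.100.
The F1 is k+ dw / k dw+, so k+ dw+ is a recombinant gamete class with expected frequency r/2 = 0.100/2 = 0.0500.
That is 0.0500 = 5.0% of the progeny.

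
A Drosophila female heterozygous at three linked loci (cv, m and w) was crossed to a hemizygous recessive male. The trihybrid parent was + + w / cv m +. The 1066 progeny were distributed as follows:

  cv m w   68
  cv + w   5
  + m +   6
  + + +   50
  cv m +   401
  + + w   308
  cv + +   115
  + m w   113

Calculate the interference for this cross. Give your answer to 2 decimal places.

0.62

The two rarest classes, cv + w and + m +, are the double crossovers. Comparing them with the parentals, only the cv allele has switched, so cv is the middle locus and the order is w – cv – m.
w–cv: (118 + 11)/1066 = 0.1210; cv–m: (228 + 11)/1066 = 0.2242.
Expected DCO frequency = 0.1210 × 0.2242 ≈ 0.02713; observed = 11/1066 ≈ 0.01032.
Coefficient of coincidence = 0.01032/0.02713 ≈ 0.38; interference = 1 − 0.38 = 0.62.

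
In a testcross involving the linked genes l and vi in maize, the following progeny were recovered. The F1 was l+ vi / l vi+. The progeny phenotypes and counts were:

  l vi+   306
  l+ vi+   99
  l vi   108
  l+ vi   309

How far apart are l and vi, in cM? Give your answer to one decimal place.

The recombinant classes are l+ vi+ and l vi: 99 + 108 = 207.
Recombination frequency = 207/822 = 0.2518 ≈ 25.2%, i.e. 25.2 cM.

25.2 cM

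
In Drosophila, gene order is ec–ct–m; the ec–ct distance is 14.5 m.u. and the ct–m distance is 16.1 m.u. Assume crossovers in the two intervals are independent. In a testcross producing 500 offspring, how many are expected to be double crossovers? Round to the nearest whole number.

Map distances give recombination frequencies of 0.145 and 0.161 for the two intervals.
With no interference, expected double-crossover frequency = 0.145 × 0.161 = 0.02334.
Expected number = 0.02334 × 500 = 11.67 ≈ 12.

12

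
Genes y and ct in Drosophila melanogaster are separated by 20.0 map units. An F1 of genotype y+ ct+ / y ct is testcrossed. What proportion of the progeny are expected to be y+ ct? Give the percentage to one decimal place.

A map distance of 20.0 map units corresponds to a recombination frequency of 0.200.
The F1 is y+ ct+ / y ct, so y+ ct is a recombinant gamete class with expected frequency r/2 = 0.200/2 = 0.1000.
That is 0.1000 = 10.0% of the progeny.

10.0%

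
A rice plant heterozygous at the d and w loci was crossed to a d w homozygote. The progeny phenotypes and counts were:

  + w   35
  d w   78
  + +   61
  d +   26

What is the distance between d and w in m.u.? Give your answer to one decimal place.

30.5 m.u.

The two most frequent classes, + + (61) and d w (78), are the parental types, so the F1 was + + / d w.
The recombinant classes are + w and d +: 35 + 26 = 61.
Recombination frequency = 61/200 = 0.3050 ≈ 30.5%, i.e. 30.5 m.u.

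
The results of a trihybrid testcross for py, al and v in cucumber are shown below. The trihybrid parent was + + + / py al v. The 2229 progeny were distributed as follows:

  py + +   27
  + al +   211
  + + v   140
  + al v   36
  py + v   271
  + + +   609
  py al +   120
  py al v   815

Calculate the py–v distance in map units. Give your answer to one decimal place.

14.5 map units

The two rarest classes, py + + and + al v, are the double crossovers. Comparing them with the parentals, only the py allele has switched, so py is the middle locus and the order is al – py – v.
Crossovers in the py–v interval produce the single-crossover classes + + v and py al + (140 + 120 = 260) plus the double crossovers (63).
RF(py–v) = (260 + 63) / 2229 = 323/2229 = 0.1449 → 14.5 map units.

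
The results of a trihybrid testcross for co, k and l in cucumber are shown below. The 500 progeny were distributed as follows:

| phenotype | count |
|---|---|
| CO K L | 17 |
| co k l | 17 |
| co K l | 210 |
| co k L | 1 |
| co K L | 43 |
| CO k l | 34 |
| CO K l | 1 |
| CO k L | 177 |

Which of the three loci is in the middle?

The two most frequent reciprocal classes, CO k L and co K l, are the parental types, so the F1 was CO k L / co K l.
The two rarest classes, co k L and CO K l, are the double crossovers. Comparing them with the parentals, only the co allele has switched, so co is the middle locus and the order is l – co – k.

co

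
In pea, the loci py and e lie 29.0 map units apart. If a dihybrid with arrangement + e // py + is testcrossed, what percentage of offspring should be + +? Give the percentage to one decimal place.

A map distance of 29.0 map units corresponds to a recombination frequency of 0.290.
The F1 is + e / py +, so + + is a recombinant gamete class with expected frequency r/2 = 0.290/2 = 0.1450.
That is 0.1450 = 14.5% of the progeny.

14.5%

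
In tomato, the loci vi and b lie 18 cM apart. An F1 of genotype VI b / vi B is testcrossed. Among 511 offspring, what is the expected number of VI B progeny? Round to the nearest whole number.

46

A map distance of 18 cM corresponds to a recombination frequency of 0.180.
The F1 is VI b / vi B, so VI B is a recombinant gamete class with expected frequency r/2 = 0.180/2 = 0.0900.
Expected number = 0.0900 × 511 = 45.99 ≈ 46.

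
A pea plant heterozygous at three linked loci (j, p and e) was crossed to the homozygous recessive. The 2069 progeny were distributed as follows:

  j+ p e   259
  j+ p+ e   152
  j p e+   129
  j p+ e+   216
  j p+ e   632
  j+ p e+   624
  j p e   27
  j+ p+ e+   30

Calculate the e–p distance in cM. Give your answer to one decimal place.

The two most frequent reciprocal classes, j+ p e+ and j p+ e, are the parental types, so the F1 was j+ p e+ / j p+ e.
The two rarest classes, j+ p+ e+ and j p e, are the double crossovers. Comparing them with the parentals, only the p allele has switched, so p is the middle locus and the order is j – p – e.
Crossovers in the p–e interval produce the single-crossover classes j+ p e and j p+ e+ (259 + 216 = 475) plus the double crossovers (57).
RF(p–e) = (475 + 57) / 2069 = 532/2069 = 0.2571 → 25.7 cM.

25.7 cM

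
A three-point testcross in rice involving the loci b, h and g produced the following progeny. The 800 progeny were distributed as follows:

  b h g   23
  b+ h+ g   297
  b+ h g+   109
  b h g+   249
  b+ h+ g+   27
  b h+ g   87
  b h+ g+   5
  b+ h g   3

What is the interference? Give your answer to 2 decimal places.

The two most frequent reciprocal classes, b+ h+ g and b h g+, are the parental types, so the F1 was b+ h+ g / b h g+.
The two rarest classes, b+ h g and b h+ g+, are the double crossovers. Comparing them with the parentals, only the h allele has switched, so h is the middle locus and the order is b – h – g.
b–h: (196 + 8)/800 = 0.2550; h–g: (50 + 8)/800 = 0.0725.
Expected DCO frequency = 0.2550 × 0.0725 ≈ 0.01849; observed = 8/800 ≈ 0.01000.
Coefficient of coincidence = 0.01000/0.01849 ≈ 0.54; interference = 1 − 0.54 = 0.46.

0.46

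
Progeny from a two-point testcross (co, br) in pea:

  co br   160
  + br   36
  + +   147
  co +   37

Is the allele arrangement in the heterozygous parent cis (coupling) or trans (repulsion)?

cis

The two most frequent classes are + + (147) and co br (160); these are the parental (non-recombinant) types.
So the F1 carried + + on one chromosome and co br on the other — the recessive alleles are on the same chromosome (cis / coupling).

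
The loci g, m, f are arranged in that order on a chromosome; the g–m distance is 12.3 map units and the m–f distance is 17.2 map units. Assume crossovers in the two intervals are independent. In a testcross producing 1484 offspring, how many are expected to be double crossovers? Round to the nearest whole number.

Map distances give recombination frequencies of 0.123 and 0.172 for the two intervals.
With no interference, expected double-crossover frequency = 0.123 × 0.172 = 0.02116.
Expected number = 0.02116 × 1484 = 31.40 ≈ 31.

31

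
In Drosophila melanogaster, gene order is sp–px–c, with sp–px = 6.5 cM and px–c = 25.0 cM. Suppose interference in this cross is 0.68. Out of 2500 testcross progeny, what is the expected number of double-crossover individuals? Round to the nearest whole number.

Map distances give recombination frequencies of 0.065 and 0.250 for the two intervals.
With interference 0.68 (so coincidence = 0.32), expected double-crossover frequency = 0.065 × 0.250 × 0.32 = 0.00520.
Expected number = 0.00520 × 2500 = 13.00 ≈ 13.

13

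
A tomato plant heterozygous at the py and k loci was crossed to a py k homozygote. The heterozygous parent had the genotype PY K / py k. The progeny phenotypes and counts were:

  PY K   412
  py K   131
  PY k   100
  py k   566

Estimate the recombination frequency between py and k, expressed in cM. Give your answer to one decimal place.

The recombinant classes are PY k and py K: 100 + 131 = 231.
Recombination frequency = 231/1209 = 0.1911 ≈ 19.1%, i.e. 19.1 cM.

19.1 cM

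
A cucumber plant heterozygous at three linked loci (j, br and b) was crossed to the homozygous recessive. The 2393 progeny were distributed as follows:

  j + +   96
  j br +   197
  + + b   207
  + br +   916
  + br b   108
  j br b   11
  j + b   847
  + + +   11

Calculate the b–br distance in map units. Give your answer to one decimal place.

The two most frequent reciprocal classes, j + b and + br +, are the parental types, so the F1 was j + b / + br +.
The two rarest classes, j br b and + + +, are the double crossovers. Comparing them with the parentals, only the br allele has switched, so br is the middle locus and the order is j – br – b.
Crossovers in the br–b interval produce the single-crossover classes j + + and + br b (96 + 108 = 204) plus the double crossovers (22).
RF(br–b) = (204 + 22) / 2393 = 226/2393 = 0.0944 → 9.4 map units.

9.4 map units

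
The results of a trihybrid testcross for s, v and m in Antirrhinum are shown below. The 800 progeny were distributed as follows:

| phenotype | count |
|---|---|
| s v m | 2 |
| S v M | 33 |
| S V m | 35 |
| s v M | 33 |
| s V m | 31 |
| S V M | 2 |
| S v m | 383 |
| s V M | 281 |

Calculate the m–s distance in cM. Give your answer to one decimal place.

8.5 cM

The two most frequent reciprocal classes, S v m and s V M, are the parental types, so the F1 was S v m / s V M.
The two rarest classes, s v m and S V M, are the double crossovers. Comparing them with the parentals, only the s allele has switched, so s is the middle locus and the order is m – s – v.
Crossovers in the m–s interval produce the single-crossover classes S v M and s V m (33 + 31 = 64) plus the double crossovers (4).
RF(m–s) = (64 + 4) / 800 = 68/800 = 0.0850 → 8.5 cM.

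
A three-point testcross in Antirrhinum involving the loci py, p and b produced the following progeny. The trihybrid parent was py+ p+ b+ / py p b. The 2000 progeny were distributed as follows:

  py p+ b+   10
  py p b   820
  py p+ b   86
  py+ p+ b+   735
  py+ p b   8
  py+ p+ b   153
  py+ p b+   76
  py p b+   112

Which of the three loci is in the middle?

The two rarest classes, py p+ b+ and py+ p b, are the double crossovers. Comparing them with the parentals, only the py allele has switched, so py is the middle locus and the order is p – py – b.

py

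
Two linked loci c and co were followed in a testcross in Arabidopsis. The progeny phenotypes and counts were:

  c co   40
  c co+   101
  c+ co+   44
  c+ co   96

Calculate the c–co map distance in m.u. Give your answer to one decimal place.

29.9 m.u.

The two most frequent classes, c+ co (96) and c co+ (101), are the parental types, so the F1 was c+ co / c co+.
The recombinant classes are c+ co+ and c co: 44 + 40 = 84.
Recombination frequency = 84/281 = 0.2989 ≈ 29.9%, i.e. 29.9 m.u.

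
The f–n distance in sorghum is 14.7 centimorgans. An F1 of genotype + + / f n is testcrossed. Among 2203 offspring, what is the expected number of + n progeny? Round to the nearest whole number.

A map distance of 14.7 centimorgans corresponds to a recombination frequency of 0.147.
The F1 is + + / f n, so + n is a recombinant gamete class with expected frequency r/2 = 0.147/2 = 0.0735.
Expected number = 0.0735 × 2203 = 161.92 ≈ 162.

162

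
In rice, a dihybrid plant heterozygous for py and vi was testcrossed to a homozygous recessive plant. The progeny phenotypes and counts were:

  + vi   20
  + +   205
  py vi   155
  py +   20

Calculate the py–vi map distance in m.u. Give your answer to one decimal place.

10.0 m.u.

The two most frequent classes, + + (205) and py vi (155), are the parental types, so the F1 was + + / py vi.
The recombinant classes are + vi and py +: 20 + 20 = 40.
Recombination frequency = 40/400 = 0.1000 ≈ 10.0%, i.e. 10.0 m.u.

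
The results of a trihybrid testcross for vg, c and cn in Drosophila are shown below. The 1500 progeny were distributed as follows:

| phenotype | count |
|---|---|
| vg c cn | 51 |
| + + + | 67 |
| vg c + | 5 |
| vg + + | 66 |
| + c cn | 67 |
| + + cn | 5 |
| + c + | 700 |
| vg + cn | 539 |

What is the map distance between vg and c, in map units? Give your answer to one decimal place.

8.5 map units

The two most frequent reciprocal classes, vg + cn and + c +, are the parental types, so the F1 was vg + cn / + c +.
The two rarest classes, + + cn and vg c +, are the double crossovers. Comparing them with the parentals, only the vg allele has switched, so vg is the middle locus and the order is c – vg – cn.
Crossovers in the c–vg interval produce the single-crossover classes vg c cn and + + + (51 + 67 = 118) plus the double crossovers (10).
RF(c–vg) = (118 + 10) / 1500 = 128/1500 = 0.0853 → 8.5 map units.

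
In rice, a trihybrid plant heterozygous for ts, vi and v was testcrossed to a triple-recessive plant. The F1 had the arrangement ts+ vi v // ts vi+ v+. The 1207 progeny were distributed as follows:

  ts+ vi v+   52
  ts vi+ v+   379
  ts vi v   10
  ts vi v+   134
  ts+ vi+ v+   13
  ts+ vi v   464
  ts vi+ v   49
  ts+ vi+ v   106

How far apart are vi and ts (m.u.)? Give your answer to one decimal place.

21.8 m.u.

The two rarest classes, ts vi v and ts+ vi+ v+, are the double crossovers. Comparing them with the parentals, only the ts allele has switched, so ts is the middle locus and the order is vi – ts – v.
Crossovers in the vi–ts interval produce the single-crossover classes ts+ vi+ v and ts vi v+ (106 + 134 = 240) plus the double crossovers (23).
RF(vi–ts) = (240 + 23) / 1207 = 263/1207 = 0.2179 → 21.8 m.u.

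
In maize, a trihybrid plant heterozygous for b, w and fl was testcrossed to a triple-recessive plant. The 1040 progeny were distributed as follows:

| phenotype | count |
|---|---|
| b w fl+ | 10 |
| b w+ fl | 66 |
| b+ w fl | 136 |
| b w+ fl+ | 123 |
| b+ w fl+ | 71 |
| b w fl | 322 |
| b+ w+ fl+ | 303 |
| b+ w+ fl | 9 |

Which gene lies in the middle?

fl

The two most frequent reciprocal classes, b w fl and b+ w+ fl+, are the parental types, so the F1 was b w fl / b+ w+ fl+.
The two rarest classes, b w fl+ and b+ w+ fl, are the double crossovers. Comparing them with the parentals, only the fl allele has switched, so fl is the middle locus and the order is b – fl – w.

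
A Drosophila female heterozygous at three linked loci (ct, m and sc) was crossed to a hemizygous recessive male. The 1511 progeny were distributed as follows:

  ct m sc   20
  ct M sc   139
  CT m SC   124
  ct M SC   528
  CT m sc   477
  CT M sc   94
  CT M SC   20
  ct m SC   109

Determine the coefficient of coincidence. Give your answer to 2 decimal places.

The two most frequent reciprocal classes, ct M SC and CT m sc, are the parental types, so the F1 was ct M SC / CT m sc.
The two rarest classes, CT M SC and ct m sc, are the double crossovers. Comparing them with the parentals, only the ct allele has switched, so ct is the middle locus and the order is sc – ct – m.
sc–ct: (263 + 40)/1511 = 0.2005; ct–m: (203 + 40)/1511 = 0.1608.
Expected DCO frequency = 0.2005 × 0.1608 ≈ 0.03224; observed = 40/1511 ≈ 0.02647.
Coefficient of coincidence = 0.02647/0.03224 ≈ 0.82.

0.82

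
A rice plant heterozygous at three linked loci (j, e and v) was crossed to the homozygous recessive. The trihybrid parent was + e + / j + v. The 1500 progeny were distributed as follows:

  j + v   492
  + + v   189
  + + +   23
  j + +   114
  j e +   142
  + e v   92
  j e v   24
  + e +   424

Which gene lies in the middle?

e

The two rarest classes, + + + and j e v, are the double crossovers. Comparing them with the parentals, only the e allele has switched, so e is the middle locus and the order is v – e – j.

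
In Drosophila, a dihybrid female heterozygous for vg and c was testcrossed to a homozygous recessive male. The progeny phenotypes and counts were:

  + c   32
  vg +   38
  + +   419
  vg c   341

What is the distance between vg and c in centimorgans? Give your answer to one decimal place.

8.4 centimorgans

The two most frequent classes, + + (419) and vg c (341), are the parental types, so the F1 was + + / vg c.
The recombinant classes are + c and vg +: 32 + 38 = 70.
Recombination frequency = 70/830 = 0.0843 ≈ 8.4%, i.e. 8.4 centimorgans.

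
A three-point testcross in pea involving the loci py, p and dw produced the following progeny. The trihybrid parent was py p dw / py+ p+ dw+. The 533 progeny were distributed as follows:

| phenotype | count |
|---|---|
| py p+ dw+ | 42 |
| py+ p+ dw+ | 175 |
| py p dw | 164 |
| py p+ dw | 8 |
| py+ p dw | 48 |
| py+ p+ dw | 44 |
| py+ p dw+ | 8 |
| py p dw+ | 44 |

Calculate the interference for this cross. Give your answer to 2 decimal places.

The two rarest classes, py p+ dw and py+ p dw+, are the double crossovers. Comparing them with the parentals, only the p allele has switched, so p is the middle locus and the order is dw – p – py.
dw–p: (88 + 16)/533 = 0.1951; p–py: (90 + 16)/533 = 0.1989.
Expected DCO frequency = 0.1951 × 0.1989 ≈ 0.03881; observed = 16/533 ≈ 0.03002.
Coefficient of coincidence = 0.03002/0.03881 ≈ 0.77; interference = 1 − 0.77 = 0.23.

0.23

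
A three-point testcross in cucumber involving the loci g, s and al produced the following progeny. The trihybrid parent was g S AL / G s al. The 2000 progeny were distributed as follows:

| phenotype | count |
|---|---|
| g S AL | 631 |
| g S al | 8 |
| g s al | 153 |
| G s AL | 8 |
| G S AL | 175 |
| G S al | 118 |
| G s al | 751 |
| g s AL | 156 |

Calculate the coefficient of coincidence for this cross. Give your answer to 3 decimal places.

The two rarest classes, g S al and G s AL, are the double crossovers. Comparing them with the parentals, only the al allele has switched, so al is the middle locus and the order is s – al – g.
s–al: (274 + 16)/2000 = 0.1450; al–g: (328 + 16)/2000 = 0.1720.
Expected DCO frequency = 0.1450 × 0.1720 ≈ 0.02494; observed = 16/2000 ≈ 0.00800.
Coefficient of coincidence = 0.00800/0.02494 ≈ 0.321.

0.321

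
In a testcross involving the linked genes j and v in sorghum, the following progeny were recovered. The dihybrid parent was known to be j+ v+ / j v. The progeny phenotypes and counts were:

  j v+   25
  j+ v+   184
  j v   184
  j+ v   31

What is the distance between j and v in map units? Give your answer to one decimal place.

The recombinant classes are j+ v and j v+: 31 + 25 = 56.
Recombination frequency = 56/424 = 0.1321 ≈ 13.2%, i.e. 13.2 map units.

13.2 map units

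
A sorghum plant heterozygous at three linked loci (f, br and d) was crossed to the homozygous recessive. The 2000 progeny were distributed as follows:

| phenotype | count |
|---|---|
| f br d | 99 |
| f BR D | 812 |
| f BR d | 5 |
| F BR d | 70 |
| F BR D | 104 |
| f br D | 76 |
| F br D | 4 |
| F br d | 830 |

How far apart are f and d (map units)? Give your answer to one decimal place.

The two most frequent reciprocal classes, F br d and f BR D, are the parental types, so the F1 was F br d / f BR D.
The two rarest classes, F br D and f BR d, are the double crossovers. Comparing them with the parentals, only the d allele has switched, so d is the middle locus and the order is br – d – f.
Crossovers in the d–f interval produce the single-crossover classes f br d and F BR D (99 + 104 = 203) plus the double crossovers (9).
RF(d–f) = (203 + 9) / 2000 = 212/2000 = 0.1060 → 10.6 map units.

10.6 map units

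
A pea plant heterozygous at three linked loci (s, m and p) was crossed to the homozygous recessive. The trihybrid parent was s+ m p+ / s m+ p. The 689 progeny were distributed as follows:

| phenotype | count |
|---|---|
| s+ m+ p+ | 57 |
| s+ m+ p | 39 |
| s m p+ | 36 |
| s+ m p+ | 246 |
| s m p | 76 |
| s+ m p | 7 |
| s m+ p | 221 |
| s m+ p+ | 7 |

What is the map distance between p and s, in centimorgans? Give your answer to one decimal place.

12.9 centimorgans

The two rarest classes, s+ m p and s m+ p+, are the double crossovers. Comparing them with the parentals, only the p allele has switched, so p is the middle locus and the order is m – p – s.
Crossovers in the p–s interval produce the single-crossover classes s m p+ and s+ m+ p (36 + 39 = 75) plus the double crossovers (14).
RF(p–s) = (75 + 14) / 689 = 89/689 = 0.1292 → 12.9 centimorgans.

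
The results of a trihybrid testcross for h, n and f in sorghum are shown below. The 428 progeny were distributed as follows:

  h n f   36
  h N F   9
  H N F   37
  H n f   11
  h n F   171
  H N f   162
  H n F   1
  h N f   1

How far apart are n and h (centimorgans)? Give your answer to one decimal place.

The two most frequent reciprocal classes, h n F and H N f, are the parental types, so the F1 was h n F / H N f.
The two rarest classes, H n F and h N f, are the double crossovers. Comparing them with the parentals, only the h allele has switched, so h is the middle locus and the order is f – h – n.
Crossovers in the h–n interval produce the single-crossover classes h N F and H n f (9 + 11 = 20) plus the double crossovers (2).
RF(h–n) = (20 + 2) / 428 = 22/428 = 0.0514 → 5.1 centimorgans.

5.1 centimorgans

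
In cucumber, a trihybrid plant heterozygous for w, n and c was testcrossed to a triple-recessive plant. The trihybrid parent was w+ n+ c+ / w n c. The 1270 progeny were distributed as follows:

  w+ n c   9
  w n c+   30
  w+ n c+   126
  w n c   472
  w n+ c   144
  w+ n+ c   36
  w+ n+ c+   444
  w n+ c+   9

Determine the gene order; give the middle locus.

The two rarest classes, w n+ c+ and w+ n c, are the double crossovers. Comparing them with the parentals, only the w allele has switched, so w is the middle locus and the order is n – w – c.

w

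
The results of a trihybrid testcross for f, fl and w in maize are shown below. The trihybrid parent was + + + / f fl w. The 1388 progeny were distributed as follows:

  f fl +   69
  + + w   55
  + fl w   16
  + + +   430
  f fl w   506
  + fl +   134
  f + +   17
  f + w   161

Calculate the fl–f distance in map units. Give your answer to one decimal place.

The two rarest classes, f + + and + fl w, are the double crossovers. Comparing them with the parentals, only the f allele has switched, so f is the middle locus and the order is fl – f – w.
Crossovers in the fl–f interval produce the single-crossover classes + fl + and f + w (134 + 161 = 295) plus the double crossovers (33).
RF(fl–f) = (295 + 33) / 1388 = 328/1388 = 0.2363 → 23.6 map units.

23.6 map units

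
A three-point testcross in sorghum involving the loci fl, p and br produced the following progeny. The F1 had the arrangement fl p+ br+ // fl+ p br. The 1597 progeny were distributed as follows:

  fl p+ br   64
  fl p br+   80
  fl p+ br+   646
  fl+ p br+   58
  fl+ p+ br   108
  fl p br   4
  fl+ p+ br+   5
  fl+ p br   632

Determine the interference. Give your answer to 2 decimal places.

The two rarest classes, fl+ p+ br+ and fl p br, are the double crossovers. Comparing them with the parentals, only the fl allele has switched, so fl is the middle locus and the order is br – fl – p.
br–fl: (122 + 9)/1597 = 0.0820; fl–p: (188 + 9)/1597 = 0.1234.
Expected DCO frequency = 0.0820 × 0.1234 ≈ 0.01012; observed = 9/1597 ≈ 0.00564.
Coefficient of coincidence = 0.00564/0.01012 ≈ 0.56; interference = 1 − 0.56 = 0.44.

0.44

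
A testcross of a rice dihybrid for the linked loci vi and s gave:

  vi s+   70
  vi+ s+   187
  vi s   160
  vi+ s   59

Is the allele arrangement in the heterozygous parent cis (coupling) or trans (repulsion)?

cis

The two most frequent classes are vi+ s+ (187) and vi s (160); these are the parental (non-recombinant) types.
So the F1 carried vi+ s+ on one chromosome and vi s on the other — the recessive alleles are on the same chromosome (cis / coupling).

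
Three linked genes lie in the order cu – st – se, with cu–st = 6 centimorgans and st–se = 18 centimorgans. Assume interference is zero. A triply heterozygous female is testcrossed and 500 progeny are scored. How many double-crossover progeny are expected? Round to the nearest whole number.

5

Map distances give recombination frequencies of 0.060 and 0.180 for the two intervals.
With no interference, expected double-crossover frequency = 0.060 × 0.180 = 0.01080.
Expected number = 0.01080 × 500 = 5.40 ≈ 5.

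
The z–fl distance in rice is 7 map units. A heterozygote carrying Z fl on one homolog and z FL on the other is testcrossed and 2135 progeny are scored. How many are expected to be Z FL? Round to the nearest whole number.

A map distance of 7 map units corresponds to a recombination frequency of 0.070.
The F1 is Z fl / z FL, so Z FL is a recombinant gamete class with expected frequency r/2 = 0.070/2 = 0.0350.
Expected number = 0.0350 × 2135 = 74.73 ≈ 75.

75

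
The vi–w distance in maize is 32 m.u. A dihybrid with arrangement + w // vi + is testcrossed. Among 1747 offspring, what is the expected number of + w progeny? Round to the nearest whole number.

594

A map distance of 32 m.u. corresponds to a recombination frequency of 0.320.
The F1 is + w / vi +, so + w is a parental gamete class with expected frequency (1 − r)/2 = 0.680/2 = 0.3400.
Expected number = 0.3400 × 1747 = 593.98 ≈ 594.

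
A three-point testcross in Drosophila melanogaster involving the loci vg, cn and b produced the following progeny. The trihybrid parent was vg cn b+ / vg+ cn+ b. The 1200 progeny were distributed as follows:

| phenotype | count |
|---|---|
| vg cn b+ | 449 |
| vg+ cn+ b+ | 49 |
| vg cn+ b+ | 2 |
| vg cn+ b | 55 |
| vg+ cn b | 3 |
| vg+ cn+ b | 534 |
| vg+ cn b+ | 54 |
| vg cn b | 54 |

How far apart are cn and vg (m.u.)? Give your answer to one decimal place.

9.5 m.u.

The two rarest classes, vg cn+ b+ and vg+ cn b, are the double crossovers. Comparing them with the parentals, only the cn allele has switched, so cn is the middle locus and the order is vg – cn – b.
Crossovers in the vg–cn interval produce the single-crossover classes vg+ cn b+ and vg cn+ b (54 + 55 = 109) plus the double crossovers (5).
RF(vg–cn) = (109 + 5) / 1200 = 114/1200 = 0.0950 → 9.5 m.u.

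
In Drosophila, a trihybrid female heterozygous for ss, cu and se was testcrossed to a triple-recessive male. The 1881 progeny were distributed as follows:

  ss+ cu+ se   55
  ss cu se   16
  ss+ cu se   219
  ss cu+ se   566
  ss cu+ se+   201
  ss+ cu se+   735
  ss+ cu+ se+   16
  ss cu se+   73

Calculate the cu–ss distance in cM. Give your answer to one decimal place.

The two most frequent reciprocal classes, ss cu+ se and ss+ cu se+, are the parental types, so the F1 was ss cu+ se / ss+ cu se+.
The two rarest classes, ss cu se and ss+ cu+ se+, are the double crossovers. Comparing them with the parentals, only the cu allele has switched, so cu is the middle locus and the order is se – cu – ss.
Crossovers in the cu–ss interval produce the single-crossover classes ss+ cu+ se and ss cu se+ (55 + 73 = 128) plus the double crossovers (32).
RF(cu–ss) = (128 + 32) / 1881 = 160/1881 = 0.0851 → 8.5 cM.

8.5 cM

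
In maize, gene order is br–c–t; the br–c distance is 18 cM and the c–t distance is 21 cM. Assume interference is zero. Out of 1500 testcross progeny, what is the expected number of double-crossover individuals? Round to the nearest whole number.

Map distances give recombination frequencies of 0.180 and 0.210 for the two intervals.
With no interference, expected double-crossover frequency = 0.180 × 0.210 = 0.03780.
Expected number = 0.03780 × 1500 = 56.70 ≈ 57.

57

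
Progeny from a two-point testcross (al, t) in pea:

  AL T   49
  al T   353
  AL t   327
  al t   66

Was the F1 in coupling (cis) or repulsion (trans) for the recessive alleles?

The two most frequent classes are AL t (327) and al T (353); these are the parental (non-recombinant) types.
So the F1 carried AL t on one chromosome and al T on the other — the recessive alleles are on opposite chromosomes (trans / repulsion).

trans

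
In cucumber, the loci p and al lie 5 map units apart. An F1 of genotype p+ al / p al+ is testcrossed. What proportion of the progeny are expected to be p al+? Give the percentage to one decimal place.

47.5%

A map distance of 5 map units corresponds to a recombination frequency of 0.050.
The F1 is p+ al / p al+, so p al+ is a parental gamete class with expected frequency (1 − r)/2 = 0.950/2 = 0.4750.
That is 0.4750 = 47.5% of the progeny.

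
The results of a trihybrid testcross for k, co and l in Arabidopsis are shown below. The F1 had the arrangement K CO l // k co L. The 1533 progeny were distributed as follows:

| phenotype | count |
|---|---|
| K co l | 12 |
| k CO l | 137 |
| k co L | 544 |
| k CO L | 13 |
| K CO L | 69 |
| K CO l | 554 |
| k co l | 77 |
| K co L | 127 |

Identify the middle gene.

co

The two rarest classes, K co l and k CO L, are the double crossovers. Comparing them with the parentals, only the co allele has switched, so co is the middle locus and the order is l – co – k.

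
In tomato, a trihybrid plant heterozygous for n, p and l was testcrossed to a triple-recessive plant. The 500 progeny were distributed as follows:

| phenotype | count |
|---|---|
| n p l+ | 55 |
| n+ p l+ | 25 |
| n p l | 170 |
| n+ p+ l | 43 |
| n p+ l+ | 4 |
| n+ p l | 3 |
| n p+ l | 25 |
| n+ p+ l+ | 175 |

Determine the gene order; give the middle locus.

The two most frequent reciprocal classes, n p l and n+ p+ l+, are the parental types, so the F1 was n p l / n+ p+ l+.
The two rarest classes, n+ p l and n p+ l+, are the double crossovers. Comparing them with the parentals, only the n allele has switched, so n is the middle locus and the order is p – n – l.

n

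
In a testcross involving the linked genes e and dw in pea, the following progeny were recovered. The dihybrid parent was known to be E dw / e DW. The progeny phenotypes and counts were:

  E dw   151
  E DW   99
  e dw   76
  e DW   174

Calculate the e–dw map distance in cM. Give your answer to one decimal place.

35.0 cM

The recombinant classes are E DW and e dw: 99 + 76 = 175.
Recombination frequency = 175/500 = 0.3500 ≈ 35.0%, i.e. 35.0 cM.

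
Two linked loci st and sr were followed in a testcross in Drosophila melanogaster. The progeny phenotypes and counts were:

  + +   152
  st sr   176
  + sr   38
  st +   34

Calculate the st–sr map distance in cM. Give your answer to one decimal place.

The two most frequent classes, + + (152) and st sr (176), are the parental types, so the F1 was + + / st sr.
The recombinant classes are + sr and st +: 38 + 34 = 72.
Recombination frequency = 72/400 = 0.1800 ≈ 18.0%, i.e. 18.0 cM.

18.0 cM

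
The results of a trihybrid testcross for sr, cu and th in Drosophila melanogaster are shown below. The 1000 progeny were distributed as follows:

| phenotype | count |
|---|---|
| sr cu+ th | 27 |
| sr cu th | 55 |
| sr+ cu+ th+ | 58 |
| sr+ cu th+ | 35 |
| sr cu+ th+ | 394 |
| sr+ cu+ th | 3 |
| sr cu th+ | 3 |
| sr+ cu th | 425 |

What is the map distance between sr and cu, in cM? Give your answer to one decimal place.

The two most frequent reciprocal classes, sr+ cu th and sr cu+ th+, are the parental types, so the F1 was sr+ cu th / sr cu+ th+.
The two rarest classes, sr+ cu+ th and sr cu th+, are the double crossovers. Comparing them with the parentals, only the cu allele has switched, so cu is the middle locus and the order is th – cu – sr.
Crossovers in the cu–sr interval produce the single-crossover classes sr cu th and sr+ cu+ th+ (55 + 58 = 113) plus the double crossovers (6).
RF(cu–sr) = (113 + 6) / 1000 = 119/1000 = 0.1190 → 11.9 cM.

11.9 cM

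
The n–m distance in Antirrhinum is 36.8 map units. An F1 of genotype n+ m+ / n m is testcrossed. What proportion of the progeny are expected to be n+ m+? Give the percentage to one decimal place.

31.6%

A map distance of 36.8 map units corresponds to a recombination frequency of 0.368.
The F1 is n+ m+ / n m, so n+ m+ is a parental gamete class with expected frequency (1 − r)/2 = 0.632/2 = 0.3160.
That is 0.3160 = 31.6% of the progeny.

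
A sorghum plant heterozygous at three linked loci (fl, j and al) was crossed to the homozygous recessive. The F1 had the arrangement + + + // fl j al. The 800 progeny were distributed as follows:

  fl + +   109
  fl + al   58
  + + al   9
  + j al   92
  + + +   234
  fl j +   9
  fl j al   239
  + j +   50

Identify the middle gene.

The two rarest classes, + + al and fl j +, are the double crossovers. Comparing them with the parentals, only the al allele has switched, so al is the middle locus and the order is j – al – fl.

al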